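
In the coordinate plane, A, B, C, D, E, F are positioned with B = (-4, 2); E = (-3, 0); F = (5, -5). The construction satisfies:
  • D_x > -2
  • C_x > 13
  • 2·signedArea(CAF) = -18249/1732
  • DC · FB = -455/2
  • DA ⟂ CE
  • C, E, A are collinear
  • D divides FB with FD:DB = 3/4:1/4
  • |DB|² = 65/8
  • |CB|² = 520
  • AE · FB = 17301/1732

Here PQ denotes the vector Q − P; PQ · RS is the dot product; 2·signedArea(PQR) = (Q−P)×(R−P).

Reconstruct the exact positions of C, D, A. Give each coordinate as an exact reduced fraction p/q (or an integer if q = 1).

A = (-3955/1732, -219/433)
C = (14, -12)
D = (-7/4, 1/4)

1. D_x = -7/4  [D divides FB with FD:DB = 3/4:1/4]
2. D_y = 1/4  [D divides FB with FD:DB = 3/4:1/4]
   → D = (-7/4, 1/4)
3. C_x = 14  [line -9·x + 7·y + 210 = 0 ∩ |CB|² = 520]
4. C_y = -12  [line -9·x + 7·y + 210 = 0 ∩ |CB|² = 520]
   → C = (14, -12)
5. A_x = -3955/1732  [2·signedArea(CAF) = -18249/1732 ∩ C, E, A are collinear]
6. A_y = -219/433  [2·signedArea(CAF) = -18249/1732 ∩ C, E, A are collinear]
   → A = (-3955/1732, -219/433)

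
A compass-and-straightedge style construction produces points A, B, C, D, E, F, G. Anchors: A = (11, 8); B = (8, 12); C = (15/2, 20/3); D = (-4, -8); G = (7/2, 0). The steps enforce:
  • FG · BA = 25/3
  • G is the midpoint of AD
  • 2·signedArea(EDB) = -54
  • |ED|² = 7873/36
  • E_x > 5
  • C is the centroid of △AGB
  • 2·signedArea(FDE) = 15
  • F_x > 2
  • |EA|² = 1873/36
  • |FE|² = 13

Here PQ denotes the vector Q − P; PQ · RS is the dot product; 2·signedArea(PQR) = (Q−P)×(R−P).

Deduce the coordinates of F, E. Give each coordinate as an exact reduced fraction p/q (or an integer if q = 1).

1. E_x = 11/2  [line -20·x + 12·y + 70 = 0 ∩ |ED|² = 7873/36]
2. E_y = 10/3  [line -20·x + 12·y + 70 = 0 ∩ |ED|² = 7873/36]
   → E = (11/2, 10/3)
3. F_x = 5/2  [FG · BA = 25/3 ∩ 2·signedArea(FDE) = 15]
4. F_y = 4/3  [FG · BA = 25/3 ∩ 2·signedArea(FDE) = 15]
   → F = (5/2, 4/3)

E = (11/2, 10/3)
F = (5/2, 4/3)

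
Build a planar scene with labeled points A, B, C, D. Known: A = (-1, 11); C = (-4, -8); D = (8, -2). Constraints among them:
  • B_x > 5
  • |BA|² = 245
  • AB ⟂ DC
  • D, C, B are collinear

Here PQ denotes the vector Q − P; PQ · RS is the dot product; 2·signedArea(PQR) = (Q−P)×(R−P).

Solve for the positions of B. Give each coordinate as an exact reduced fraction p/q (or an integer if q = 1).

1. B_x = 6  [D, C, B are collinear ∩ AB ⟂ DC]
2. B_y = -3  [D, C, B are collinear ∩ AB ⟂ DC]
   → B = (6, -3)

B = (6, -3)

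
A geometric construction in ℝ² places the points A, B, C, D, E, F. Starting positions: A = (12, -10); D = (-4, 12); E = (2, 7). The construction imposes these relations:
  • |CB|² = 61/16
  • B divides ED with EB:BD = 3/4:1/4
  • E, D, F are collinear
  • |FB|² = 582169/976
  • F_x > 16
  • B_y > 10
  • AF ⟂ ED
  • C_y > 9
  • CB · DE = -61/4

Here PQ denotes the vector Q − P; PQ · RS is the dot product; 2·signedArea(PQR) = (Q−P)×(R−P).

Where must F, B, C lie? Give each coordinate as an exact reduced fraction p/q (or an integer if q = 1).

1. F_x = 992/61  [E, D, F are collinear ∩ AF ⟂ ED]
2. F_y = -298/61  [E, D, F are collinear ∩ AF ⟂ ED]
   → F = (992/61, -298/61)
3. B_x = -5/2  [B divides ED with EB:BD = 3/4:1/4]
4. B_y = 43/4  [B divides ED with EB:BD = 3/4:1/4]
   → B = (-5/2, 43/4)
5. C_x = -1  [line -6·x + 5·y + -107/2 = 0 ∩ |CB|² = 61/16]
6. C_y = 19/2  [line -6·x + 5·y + -107/2 = 0 ∩ |CB|² = 61/16]
   → C = (-1, 19/2)

B = (-5/2, 43/4)
C = (-1, 19/2)
F = (992/61, -298/61)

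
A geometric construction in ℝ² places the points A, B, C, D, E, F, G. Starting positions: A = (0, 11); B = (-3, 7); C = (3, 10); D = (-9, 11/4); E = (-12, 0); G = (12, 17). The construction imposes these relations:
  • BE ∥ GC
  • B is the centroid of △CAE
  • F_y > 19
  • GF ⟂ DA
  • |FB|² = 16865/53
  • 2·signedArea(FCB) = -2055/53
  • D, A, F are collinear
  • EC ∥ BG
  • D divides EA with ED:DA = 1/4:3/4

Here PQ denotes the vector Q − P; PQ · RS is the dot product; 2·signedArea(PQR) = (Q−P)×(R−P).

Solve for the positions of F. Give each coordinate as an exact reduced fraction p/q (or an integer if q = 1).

1. F_x = 504/53  [D, A, F are collinear ∩ GF ⟂ DA]
2. F_y = 1045/53  [D, A, F are collinear ∩ GF ⟂ DA]
   → F = (504/53, 1045/53)

F = (504/53, 1045/53)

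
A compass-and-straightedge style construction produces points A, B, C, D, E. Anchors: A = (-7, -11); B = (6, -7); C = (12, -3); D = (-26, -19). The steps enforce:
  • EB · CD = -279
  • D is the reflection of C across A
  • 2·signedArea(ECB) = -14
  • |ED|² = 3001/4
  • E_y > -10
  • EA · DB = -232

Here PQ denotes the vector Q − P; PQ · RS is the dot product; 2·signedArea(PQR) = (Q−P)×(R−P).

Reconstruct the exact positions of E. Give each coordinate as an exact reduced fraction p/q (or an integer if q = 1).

1. E_x = -1/2  [EA · DB = -232 ∩ EB · CD = -279]
2. E_y = -9  [EA · DB = -232 ∩ EB · CD = -279]
   → E = (-1/2, -9)

E = (-1/2, -9)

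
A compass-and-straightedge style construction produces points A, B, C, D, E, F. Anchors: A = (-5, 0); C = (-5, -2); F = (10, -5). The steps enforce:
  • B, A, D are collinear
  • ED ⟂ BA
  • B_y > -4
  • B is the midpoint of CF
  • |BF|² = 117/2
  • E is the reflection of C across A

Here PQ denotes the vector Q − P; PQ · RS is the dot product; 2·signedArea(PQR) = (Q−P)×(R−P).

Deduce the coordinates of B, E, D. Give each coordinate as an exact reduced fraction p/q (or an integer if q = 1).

B = (5/2, -7/2)
D = (-790/137, 49/137)
E = (-5, 2)

1. B_x = 5/2  [B is the midpoint of CF]
2. B_y = -7/2  [B is the midpoint of CF]
   → B = (5/2, -7/2)
3. E_x = -5  [E is the reflection of C across A]
4. E_y = 2  [E is the reflection of C across A]
   → E = (-5, 2)
5. D_x = -790/137  [B, A, D are collinear ∩ ED ⟂ BA]
6. D_y = 49/137  [B, A, D are collinear ∩ ED ⟂ BA]
   → D = (-790/137, 49/137)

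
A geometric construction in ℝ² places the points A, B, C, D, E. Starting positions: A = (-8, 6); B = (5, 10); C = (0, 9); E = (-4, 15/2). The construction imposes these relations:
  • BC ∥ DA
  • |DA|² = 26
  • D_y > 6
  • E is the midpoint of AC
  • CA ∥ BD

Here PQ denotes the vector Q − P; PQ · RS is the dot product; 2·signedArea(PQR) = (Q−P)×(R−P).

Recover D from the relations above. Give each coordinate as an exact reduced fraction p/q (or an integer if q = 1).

D = (-3, 7)

1. D_x = -3  [BC ∥ DA ∩ CA ∥ BD]
2. D_y = 7  [BC ∥ DA ∩ CA ∥ BD]
   → D = (-3, 7)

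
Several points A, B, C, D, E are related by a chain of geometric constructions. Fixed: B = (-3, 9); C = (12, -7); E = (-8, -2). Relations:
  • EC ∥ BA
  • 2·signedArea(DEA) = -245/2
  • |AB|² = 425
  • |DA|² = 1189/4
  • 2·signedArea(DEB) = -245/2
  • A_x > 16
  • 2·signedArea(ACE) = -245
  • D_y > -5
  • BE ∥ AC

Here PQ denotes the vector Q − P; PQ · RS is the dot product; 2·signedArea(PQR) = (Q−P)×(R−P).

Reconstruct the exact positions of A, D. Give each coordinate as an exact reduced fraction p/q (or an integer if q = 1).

1. A_x = 17  [BE ∥ AC ∩ EC ∥ BA]
2. A_y = 4  [BE ∥ AC ∩ EC ∥ BA]
   → A = (17, 4)
3. D_x = 2  [2·signedArea(DEA) = -245/2 ∩ 2·signedArea(DEB) = -245/2]
4. D_y = -9/2  [2·signedArea(DEA) = -245/2 ∩ 2·signedArea(DEB) = -245/2]
   → D = (2, -9/2)

A = (17, 4)
D = (2, -9/2)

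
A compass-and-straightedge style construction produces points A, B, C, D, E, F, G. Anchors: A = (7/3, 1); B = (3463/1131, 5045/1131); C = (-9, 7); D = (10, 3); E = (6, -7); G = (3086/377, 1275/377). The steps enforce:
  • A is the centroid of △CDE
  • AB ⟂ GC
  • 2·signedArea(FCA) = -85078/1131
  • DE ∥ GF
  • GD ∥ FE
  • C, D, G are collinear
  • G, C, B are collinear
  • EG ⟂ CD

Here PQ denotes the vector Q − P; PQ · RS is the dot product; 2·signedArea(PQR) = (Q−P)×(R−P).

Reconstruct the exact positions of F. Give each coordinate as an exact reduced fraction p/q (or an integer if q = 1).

F = (1578/377, -2495/377)

1. F_x = 1578/377  [GD ∥ FE ∩ DE ∥ GF]
2. F_y = -2495/377  [GD ∥ FE ∩ DE ∥ GF]
   → F = (1578/377, -2495/377)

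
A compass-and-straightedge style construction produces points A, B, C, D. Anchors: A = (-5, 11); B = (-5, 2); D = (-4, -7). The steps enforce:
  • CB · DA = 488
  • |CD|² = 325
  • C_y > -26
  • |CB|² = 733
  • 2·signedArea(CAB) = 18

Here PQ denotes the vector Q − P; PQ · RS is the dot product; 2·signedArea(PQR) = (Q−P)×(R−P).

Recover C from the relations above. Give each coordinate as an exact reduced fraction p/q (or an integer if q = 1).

C = (-3, -25)

1. C_x = -3  [CB · DA = 488 ∩ 2·signedArea(CAB) = 18]
2. C_y = -25  [CB · DA = 488 ∩ 2·signedArea(CAB) = 18]
   → C = (-3, -25)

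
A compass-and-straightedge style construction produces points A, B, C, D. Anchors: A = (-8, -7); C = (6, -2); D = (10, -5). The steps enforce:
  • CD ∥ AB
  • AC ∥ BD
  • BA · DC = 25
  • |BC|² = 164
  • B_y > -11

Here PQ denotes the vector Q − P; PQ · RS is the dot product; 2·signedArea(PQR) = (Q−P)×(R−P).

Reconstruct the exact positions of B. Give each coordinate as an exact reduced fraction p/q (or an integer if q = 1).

B = (-4, -10)

1. B_x = -4  [AC ∥ BD ∩ CD ∥ AB]
2. B_y = -10  [AC ∥ BD ∩ CD ∥ AB]
   → B = (-4, -10)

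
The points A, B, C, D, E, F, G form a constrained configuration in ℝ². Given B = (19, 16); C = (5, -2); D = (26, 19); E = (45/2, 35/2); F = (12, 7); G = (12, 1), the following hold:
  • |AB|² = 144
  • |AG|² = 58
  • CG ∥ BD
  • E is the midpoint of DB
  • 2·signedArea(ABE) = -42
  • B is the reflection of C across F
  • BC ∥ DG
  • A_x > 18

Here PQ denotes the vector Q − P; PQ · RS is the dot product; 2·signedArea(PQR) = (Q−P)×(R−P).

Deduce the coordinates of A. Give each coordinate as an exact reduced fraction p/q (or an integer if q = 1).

1. A_x = 19  [line -3/2·x + 7/2·y + 29/2 = 0 ∩ |AG|² = 58]
2. A_y = 4  [line -3/2·x + 7/2·y + 29/2 = 0 ∩ |AG|² = 58]
   → A = (19, 4)

A = (19, 4)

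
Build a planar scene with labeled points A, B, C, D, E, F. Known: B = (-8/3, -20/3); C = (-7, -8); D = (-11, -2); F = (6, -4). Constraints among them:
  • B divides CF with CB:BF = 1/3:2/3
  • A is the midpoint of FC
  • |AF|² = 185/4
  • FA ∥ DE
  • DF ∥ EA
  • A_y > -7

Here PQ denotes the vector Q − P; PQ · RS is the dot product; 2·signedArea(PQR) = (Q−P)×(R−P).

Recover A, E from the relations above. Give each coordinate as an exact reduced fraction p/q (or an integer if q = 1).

1. A_x = -1/2  [A is the midpoint of FC]
2. A_y = -6  [A is the midpoint of FC]
   → A = (-1/2, -6)
3. E_x = -35/2  [DF ∥ EA ∩ FA ∥ DE]
4. E_y = -4  [DF ∥ EA ∩ FA ∥ DE]
   → E = (-35/2, -4)

A = (-1/2, -6)
E = (-35/2, -4)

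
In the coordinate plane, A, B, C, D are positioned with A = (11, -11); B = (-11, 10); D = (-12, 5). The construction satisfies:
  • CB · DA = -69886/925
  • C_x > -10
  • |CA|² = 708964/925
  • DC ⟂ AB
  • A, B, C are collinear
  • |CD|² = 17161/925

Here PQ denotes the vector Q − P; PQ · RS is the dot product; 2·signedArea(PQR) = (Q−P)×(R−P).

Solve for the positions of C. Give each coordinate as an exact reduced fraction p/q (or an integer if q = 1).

1. C_x = -8349/925  [A, B, C are collinear ∩ DC ⟂ AB]
2. C_y = 7507/925  [A, B, C are collinear ∩ DC ⟂ AB]
   → C = (-8349/925, 7507/925)

C = (-8349/925, 7507/925)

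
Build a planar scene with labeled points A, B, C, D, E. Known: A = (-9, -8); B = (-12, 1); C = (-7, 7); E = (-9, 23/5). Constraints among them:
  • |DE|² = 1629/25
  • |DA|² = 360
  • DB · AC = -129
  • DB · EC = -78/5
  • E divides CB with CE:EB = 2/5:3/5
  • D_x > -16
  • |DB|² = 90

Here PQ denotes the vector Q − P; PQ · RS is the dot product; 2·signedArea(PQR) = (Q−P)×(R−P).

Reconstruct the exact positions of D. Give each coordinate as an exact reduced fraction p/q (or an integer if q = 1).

1. D_x = -15  [DB · AC = -129 ∩ DB · EC = -78/5]
2. D_y = 10  [DB · AC = -129 ∩ DB · EC = -78/5]
   → D = (-15, 10)

D = (-15, 10)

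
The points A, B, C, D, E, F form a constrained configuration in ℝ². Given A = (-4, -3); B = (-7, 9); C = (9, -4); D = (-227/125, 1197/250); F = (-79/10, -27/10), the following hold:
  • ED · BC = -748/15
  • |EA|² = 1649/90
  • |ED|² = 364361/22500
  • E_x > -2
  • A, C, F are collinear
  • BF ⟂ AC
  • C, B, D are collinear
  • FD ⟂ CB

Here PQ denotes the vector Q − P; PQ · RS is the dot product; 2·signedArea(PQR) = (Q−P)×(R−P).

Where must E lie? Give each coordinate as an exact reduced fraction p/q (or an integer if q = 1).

E = (-59/30, 23/30)

1. E_x = -59/30  [line -16·x + 13·y + -1243/30 = 0 ∩ |EA|² = 1649/90]
2. E_y = 23/30  [line -16·x + 13·y + -1243/30 = 0 ∩ |EA|² = 1649/90]
   → E = (-59/30, 23/30)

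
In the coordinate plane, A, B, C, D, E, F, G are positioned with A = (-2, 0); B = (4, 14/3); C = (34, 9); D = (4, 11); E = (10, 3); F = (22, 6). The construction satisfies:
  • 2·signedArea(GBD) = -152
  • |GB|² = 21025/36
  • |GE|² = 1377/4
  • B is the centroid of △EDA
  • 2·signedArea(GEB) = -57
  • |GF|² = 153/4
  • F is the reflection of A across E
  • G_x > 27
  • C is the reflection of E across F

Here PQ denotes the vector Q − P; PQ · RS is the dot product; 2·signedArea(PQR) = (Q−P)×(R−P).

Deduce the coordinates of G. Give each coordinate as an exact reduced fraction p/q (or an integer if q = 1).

1. G_x = 28  [2·signedArea(GEB) = -57 ∩ 2·signedArea(GBD) = -152]
2. G_y = 15/2  [2·signedArea(GEB) = -57 ∩ 2·signedArea(GBD) = -152]
   → G = (28, 15/2)

G = (28, 15/2)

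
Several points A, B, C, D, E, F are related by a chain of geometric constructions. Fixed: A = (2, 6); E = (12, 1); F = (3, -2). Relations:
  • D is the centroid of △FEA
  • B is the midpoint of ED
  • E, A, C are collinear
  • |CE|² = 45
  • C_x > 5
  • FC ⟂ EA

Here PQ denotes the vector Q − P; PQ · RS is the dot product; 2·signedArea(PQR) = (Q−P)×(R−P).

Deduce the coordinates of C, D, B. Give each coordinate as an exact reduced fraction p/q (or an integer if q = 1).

B = (53/6, 4/3)
C = (6, 4)
D = (17/3, 5/3)

1. C_x = 6  [E, A, C are collinear ∩ FC ⟂ EA]
2. C_y = 4  [E, A, C are collinear ∩ FC ⟂ EA]
   → C = (6, 4)
3. D_x = 17/3  [D is the centroid of △FEA]
4. D_y = 5/3  [D is the centroid of △FEA]
   → D = (17/3, 5/3)
5. B_x = 53/6  [B is the midpoint of ED]
6. B_y = 4/3  [B is the midpoint of ED]
   → B = (53/6, 4/3)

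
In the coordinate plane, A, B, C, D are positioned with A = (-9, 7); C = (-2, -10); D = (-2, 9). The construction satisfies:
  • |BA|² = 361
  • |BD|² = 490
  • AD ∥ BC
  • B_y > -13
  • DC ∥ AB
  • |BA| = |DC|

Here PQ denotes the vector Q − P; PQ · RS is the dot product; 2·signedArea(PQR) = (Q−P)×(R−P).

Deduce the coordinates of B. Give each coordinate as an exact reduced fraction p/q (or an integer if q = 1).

B = (-9, -12)

1. B_x = -9  [AD ∥ BC ∩ DC ∥ AB]
2. B_y = -12  [AD ∥ BC ∩ DC ∥ AB]
   → B = (-9, -12)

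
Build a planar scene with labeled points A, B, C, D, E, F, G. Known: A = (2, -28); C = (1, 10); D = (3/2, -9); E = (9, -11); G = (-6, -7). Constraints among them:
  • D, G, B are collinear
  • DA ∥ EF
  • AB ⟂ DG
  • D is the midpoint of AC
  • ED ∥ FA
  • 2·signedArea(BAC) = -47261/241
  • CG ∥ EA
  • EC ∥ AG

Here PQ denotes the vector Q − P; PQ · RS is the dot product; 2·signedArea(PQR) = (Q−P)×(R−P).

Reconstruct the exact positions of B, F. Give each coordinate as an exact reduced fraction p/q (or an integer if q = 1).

1. B_x = 1614/241  [D, G, B are collinear ∩ AB ⟂ DG]
2. B_y = -2503/241  [D, G, B are collinear ∩ AB ⟂ DG]
   → B = (1614/241, -2503/241)
3. F_x = 19/2  [ED ∥ FA ∩ DA ∥ EF]
4. F_y = -30  [ED ∥ FA ∩ DA ∥ EF]
   → F = (19/2, -30)

B = (1614/241, -2503/241)
F = (19/2, -30)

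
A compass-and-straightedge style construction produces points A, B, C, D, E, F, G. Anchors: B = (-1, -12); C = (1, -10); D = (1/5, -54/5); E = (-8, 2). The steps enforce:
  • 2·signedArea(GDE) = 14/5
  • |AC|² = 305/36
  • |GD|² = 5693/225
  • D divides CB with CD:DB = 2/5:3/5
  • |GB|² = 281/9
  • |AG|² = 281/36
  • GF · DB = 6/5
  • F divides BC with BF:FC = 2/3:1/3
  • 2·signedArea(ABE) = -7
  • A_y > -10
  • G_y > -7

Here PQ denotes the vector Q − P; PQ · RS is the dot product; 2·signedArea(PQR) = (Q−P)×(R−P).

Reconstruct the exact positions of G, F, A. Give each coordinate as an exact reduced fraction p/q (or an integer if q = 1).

1. G_x = -8/3  [line -64/5·x + -41/5·y + -444/5 = 0 ∩ |GB|² = 281/9]
2. G_y = -20/3  [line -64/5·x + -41/5·y + -444/5 = 0 ∩ |GB|² = 281/9]
   → G = (-8/3, -20/3)
3. F_x = 1/3  [F divides BC with BF:FC = 2/3:1/3]
4. F_y = -32/3  [F divides BC with BF:FC = 2/3:1/3]
   → F = (1/3, -32/3)
5. A_x = -11/6  [line -14·x + -7·y + -91 = 0 ∩ |AC|² = 305/36]
6. A_y = -28/3  [line -14·x + -7·y + -91 = 0 ∩ |AC|² = 305/36]
   → A = (-11/6, -28/3)

A = (-11/6, -28/3)
F = (1/3, -32/3)
G = (-8/3, -20/3)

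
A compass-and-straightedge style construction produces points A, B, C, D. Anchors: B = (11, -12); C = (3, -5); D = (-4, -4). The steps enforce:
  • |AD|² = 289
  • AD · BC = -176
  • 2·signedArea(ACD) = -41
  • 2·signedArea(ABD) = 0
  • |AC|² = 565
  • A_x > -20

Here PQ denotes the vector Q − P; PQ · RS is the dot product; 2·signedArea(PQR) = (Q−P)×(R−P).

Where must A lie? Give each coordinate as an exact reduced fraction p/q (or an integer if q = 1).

A = (-19, 4)

1. A_x = -19  [2·signedArea(ABD) = 0 ∩ 2·signedArea(ACD) = -41]
2. A_y = 4  [2·signedArea(ABD) = 0 ∩ 2·signedArea(ACD) = -41]
   → A = (-19, 4)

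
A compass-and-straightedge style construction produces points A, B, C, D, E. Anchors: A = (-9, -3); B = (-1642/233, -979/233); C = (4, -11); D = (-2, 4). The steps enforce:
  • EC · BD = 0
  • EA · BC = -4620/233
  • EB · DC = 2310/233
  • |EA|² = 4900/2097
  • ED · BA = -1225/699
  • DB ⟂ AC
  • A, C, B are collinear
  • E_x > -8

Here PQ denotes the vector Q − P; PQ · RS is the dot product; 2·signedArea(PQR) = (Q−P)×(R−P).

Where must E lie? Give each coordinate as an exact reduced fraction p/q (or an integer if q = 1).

1. E_x = -5381/699  [EC · BD = 0 ∩ EB · DC = 2310/233]
2. E_y = -2657/699  [EC · BD = 0 ∩ EB · DC = 2310/233]
   → E = (-5381/699, -2657/699)

E = (-5381/699, -2657/699)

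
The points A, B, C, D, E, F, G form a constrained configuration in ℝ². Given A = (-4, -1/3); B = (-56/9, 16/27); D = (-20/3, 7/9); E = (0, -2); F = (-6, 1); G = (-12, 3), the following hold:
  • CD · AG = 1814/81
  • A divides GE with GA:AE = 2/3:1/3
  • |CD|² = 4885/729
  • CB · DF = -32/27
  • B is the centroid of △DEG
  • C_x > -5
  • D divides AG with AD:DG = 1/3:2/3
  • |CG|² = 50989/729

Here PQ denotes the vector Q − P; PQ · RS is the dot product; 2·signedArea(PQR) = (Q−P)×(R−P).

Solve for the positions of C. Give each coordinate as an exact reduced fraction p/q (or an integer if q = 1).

1. C_x = -38/9  [CD · AG = 1814/81 ∩ CB · DF = -32/27]
2. C_y = -2/27  [CD · AG = 1814/81 ∩ CB · DF = -32/27]
   → C = (-38/9, -2/27)

C = (-38/9, -2/27)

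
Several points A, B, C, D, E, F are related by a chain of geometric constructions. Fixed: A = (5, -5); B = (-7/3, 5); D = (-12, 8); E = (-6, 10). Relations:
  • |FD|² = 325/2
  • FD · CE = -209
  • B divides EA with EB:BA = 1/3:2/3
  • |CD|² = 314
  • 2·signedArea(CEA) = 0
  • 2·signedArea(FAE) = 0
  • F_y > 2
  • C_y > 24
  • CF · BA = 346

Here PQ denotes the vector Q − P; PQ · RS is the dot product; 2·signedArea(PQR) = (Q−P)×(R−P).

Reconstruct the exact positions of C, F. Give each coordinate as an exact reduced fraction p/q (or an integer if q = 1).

1. C_x = -17  [line 15·x + 11·y + -20 = 0 ∩ |CD|² = 314]
2. C_y = 25  [line 15·x + 11·y + -20 = 0 ∩ |CD|² = 314]
   → C = (-17, 25)
3. F_x = -1/2  [2·signedArea(FAE) = 0 ∩ CF · BA = 346]
4. F_y = 5/2  [2·signedArea(FAE) = 0 ∩ CF · BA = 346]
   → F = (-1/2, 5/2)

C = (-17, 25)
F = (-1/2, 5/2)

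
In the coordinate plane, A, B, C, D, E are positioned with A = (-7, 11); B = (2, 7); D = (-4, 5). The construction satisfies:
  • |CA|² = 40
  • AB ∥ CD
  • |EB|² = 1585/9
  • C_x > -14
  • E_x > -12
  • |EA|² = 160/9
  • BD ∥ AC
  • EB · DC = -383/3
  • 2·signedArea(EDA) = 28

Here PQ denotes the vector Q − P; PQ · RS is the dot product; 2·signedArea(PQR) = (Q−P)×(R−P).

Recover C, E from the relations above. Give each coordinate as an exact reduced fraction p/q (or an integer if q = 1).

C = (-13, 9)
E = (-11, 29/3)

1. C_x = -13  [AB ∥ CD ∩ BD ∥ AC]
2. C_y = 9  [AB ∥ CD ∩ BD ∥ AC]
   → C = (-13, 9)
3. E_x = -11  [2·signedArea(EDA) = 28 ∩ EB · DC = -383/3]
4. E_y = 29/3  [2·signedArea(EDA) = 28 ∩ EB · DC = -383/3]
   → E = (-11, 29/3)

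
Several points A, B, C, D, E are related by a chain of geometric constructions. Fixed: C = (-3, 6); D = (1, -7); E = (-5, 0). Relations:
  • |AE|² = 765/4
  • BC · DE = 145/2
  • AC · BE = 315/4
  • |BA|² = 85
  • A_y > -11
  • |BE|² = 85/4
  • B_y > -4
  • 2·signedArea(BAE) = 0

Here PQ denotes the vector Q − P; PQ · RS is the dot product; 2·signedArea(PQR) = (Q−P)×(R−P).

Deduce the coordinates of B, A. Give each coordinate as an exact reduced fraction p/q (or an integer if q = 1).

1. B_x = -2  [line 6·x + -7·y + -25/2 = 0 ∩ |BE|² = 85/4]
2. B_y = -7/2  [line 6·x + -7·y + -25/2 = 0 ∩ |BE|² = 85/4]
   → B = (-2, -7/2)
3. A_x = 4  [2·signedArea(BAE) = 0 ∩ AC · BE = 315/4]
4. A_y = -21/2  [2·signedArea(BAE) = 0 ∩ AC · BE = 315/4]
   → A = (4, -21/2)

A = (4, -21/2)
B = (-2, -7/2)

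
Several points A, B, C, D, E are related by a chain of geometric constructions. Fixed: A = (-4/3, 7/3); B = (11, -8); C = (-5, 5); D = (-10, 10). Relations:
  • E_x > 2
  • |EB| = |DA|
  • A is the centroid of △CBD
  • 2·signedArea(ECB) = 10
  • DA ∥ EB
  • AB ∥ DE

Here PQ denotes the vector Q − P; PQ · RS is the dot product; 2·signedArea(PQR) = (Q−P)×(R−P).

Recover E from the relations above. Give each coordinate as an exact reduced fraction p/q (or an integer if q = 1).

E = (7/3, -1/3)

1. E_x = 7/3  [DA ∥ EB ∩ AB ∥ DE]
2. E_y = -1/3  [DA ∥ EB ∩ AB ∥ DE]
   → E = (7/3, -1/3)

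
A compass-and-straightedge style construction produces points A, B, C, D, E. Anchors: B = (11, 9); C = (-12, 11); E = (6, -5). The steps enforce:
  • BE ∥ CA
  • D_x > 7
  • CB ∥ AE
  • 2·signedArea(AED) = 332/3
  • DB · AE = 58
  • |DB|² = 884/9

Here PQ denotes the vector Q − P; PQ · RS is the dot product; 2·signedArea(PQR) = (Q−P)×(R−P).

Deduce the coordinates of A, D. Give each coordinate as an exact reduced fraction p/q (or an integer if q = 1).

1. A_x = -17  [CB ∥ AE ∩ BE ∥ CA]
2. A_y = -3  [CB ∥ AE ∩ BE ∥ CA]
   → A = (-17, -3)
3. D_x = 23/3  [DB · AE = 58 ∩ 2·signedArea(AED) = 332/3]
4. D_y = -1/3  [DB · AE = 58 ∩ 2·signedArea(AED) = 332/3]
   → D = (23/3, -1/3)

A = (-17, -3)
D = (23/3, -1/3)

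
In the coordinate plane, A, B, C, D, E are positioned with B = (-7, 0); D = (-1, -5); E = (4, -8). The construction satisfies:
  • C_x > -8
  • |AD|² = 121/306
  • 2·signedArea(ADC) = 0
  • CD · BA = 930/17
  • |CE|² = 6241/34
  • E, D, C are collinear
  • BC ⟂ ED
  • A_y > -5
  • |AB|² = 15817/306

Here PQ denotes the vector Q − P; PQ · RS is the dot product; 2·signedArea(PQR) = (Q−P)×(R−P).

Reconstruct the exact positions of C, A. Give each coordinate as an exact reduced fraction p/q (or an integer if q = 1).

1. C_x = -259/34  [E, D, C are collinear ∩ BC ⟂ ED]
2. C_y = -35/34  [E, D, C are collinear ∩ BC ⟂ ED]
   → C = (-259/34, -35/34)
3. A_x = -157/102  [2·signedArea(ADC) = 0 ∩ CD · BA = 930/17]
4. A_y = -159/34  [2·signedArea(ADC) = 0 ∩ CD · BA = 930/17]
   → A = (-157/102, -159/34)

A = (-157/102, -159/34)
C = (-259/34, -35/34)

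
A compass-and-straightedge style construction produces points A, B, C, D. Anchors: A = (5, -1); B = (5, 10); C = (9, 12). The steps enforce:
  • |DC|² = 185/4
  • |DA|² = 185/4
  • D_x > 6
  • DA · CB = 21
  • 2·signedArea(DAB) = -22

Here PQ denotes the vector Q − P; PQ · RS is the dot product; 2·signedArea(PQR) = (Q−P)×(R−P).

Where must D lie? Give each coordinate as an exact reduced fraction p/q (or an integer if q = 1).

D = (7, 11/2)

1. D_x = 7  [2·signedArea(DAB) = -22 ∩ DA · CB = 21]
2. D_y = 11/2  [2·signedArea(DAB) = -22 ∩ DA · CB = 21]
   → D = (7, 11/2)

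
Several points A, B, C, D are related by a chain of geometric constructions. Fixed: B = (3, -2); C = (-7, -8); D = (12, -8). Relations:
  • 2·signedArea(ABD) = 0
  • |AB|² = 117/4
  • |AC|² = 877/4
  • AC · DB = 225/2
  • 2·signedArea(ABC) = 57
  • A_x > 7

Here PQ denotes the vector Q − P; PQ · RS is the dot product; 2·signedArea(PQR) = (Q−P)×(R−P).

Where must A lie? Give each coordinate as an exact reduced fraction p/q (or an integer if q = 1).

A = (15/2, -5)

1. A_x = 15/2  [2·signedArea(ABD) = 0 ∩ AC · DB = 225/2]
2. A_y = -5  [2·signedArea(ABD) = 0 ∩ AC · DB = 225/2]
   → A = (15/2, -5)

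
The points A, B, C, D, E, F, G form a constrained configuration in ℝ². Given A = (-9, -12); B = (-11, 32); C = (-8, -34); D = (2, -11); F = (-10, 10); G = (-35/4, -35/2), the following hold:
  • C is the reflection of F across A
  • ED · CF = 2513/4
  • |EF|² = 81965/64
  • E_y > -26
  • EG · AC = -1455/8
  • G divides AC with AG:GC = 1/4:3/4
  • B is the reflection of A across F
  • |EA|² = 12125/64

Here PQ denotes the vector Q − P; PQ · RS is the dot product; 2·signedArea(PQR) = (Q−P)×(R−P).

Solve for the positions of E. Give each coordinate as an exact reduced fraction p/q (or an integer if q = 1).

E = (-67/8, -103/4)

1. E_x = -67/8  [line -1·x + 22·y + 4465/8 = 0 ∩ |EF|² = 81965/64]
2. E_y = -103/4  [line -1·x + 22·y + 4465/8 = 0 ∩ |EF|² = 81965/64]
   → E = (-67/8, -103/4)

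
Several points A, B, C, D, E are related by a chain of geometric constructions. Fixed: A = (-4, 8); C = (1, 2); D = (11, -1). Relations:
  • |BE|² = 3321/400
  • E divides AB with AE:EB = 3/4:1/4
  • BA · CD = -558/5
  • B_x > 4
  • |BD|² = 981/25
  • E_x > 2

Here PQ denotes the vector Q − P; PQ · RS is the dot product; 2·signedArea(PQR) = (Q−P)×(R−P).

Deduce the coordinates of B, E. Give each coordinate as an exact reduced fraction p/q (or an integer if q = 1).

1. B_x = 5  [line -10·x + 3·y + 238/5 = 0 ∩ |BD|² = 981/25]
2. B_y = 4/5  [line -10·x + 3·y + 238/5 = 0 ∩ |BD|² = 981/25]
   → B = (5, 4/5)
3. E_x = 11/4  [E divides AB with AE:EB = 3/4:1/4]
4. E_y = 13/5  [E divides AB with AE:EB = 3/4:1/4]
   → E = (11/4, 13/5)

B = (5, 4/5)
E = (11/4, 13/5)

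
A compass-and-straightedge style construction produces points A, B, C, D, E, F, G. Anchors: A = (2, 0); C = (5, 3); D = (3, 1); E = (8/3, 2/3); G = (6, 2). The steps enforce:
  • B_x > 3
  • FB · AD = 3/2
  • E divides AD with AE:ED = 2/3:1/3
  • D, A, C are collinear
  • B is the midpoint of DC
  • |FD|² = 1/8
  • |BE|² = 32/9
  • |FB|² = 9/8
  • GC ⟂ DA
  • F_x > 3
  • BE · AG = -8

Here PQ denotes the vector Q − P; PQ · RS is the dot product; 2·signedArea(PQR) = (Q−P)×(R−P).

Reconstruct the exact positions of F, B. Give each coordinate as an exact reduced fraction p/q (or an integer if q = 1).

B = (4, 2)
F = (13/4, 5/4)

1. B_x = 4  [B is the midpoint of DC]
2. B_y = 2  [B is the midpoint of DC]
   → B = (4, 2)
3. F_x = 13/4  [line -1·x + -1·y + 9/2 = 0 ∩ |FD|² = 1/8]
4. F_y = 5/4  [line -1·x + -1·y + 9/2 = 0 ∩ |FD|² = 1/8]
   → F = (13/4, 5/4)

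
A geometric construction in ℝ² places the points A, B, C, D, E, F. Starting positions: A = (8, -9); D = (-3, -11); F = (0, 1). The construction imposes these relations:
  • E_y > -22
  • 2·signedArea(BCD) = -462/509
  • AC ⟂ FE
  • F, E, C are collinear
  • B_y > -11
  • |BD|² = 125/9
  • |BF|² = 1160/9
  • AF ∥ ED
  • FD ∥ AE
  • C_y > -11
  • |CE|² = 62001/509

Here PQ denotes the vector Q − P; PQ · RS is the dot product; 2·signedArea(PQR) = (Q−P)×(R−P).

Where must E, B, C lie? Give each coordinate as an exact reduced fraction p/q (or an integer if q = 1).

1. E_x = 5  [AF ∥ ED ∩ FD ∥ AE]
2. E_y = -21  [AF ∥ ED ∩ FD ∥ AE]
   → E = (5, -21)
3. C_x = 1300/509  [F, E, C are collinear ∩ AC ⟂ FE]
4. C_y = -5211/509  [F, E, C are collinear ∩ AC ⟂ FE]
   → C = (1300/509, -5211/509)
5. B_x = 2/3  [line 388/509·x + -2827/509·y + -29471/509 = 0 ∩ |BD|² = 125/9]
6. B_y = -31/3  [line 388/509·x + -2827/509·y + -29471/509 = 0 ∩ |BD|² = 125/9]
   → B = (2/3, -31/3)

B = (2/3, -31/3)
C = (1300/509, -5211/509)
E = (5, -21)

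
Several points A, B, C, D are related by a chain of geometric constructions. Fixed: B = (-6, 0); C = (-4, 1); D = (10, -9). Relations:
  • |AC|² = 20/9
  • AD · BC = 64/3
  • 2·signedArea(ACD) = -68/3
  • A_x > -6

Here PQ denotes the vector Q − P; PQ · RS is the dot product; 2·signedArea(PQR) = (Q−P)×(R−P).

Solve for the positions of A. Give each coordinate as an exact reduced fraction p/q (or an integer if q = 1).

A = (-16/3, 1/3)

1. A_x = -16/3  [AD · BC = 64/3 ∩ 2·signedArea(ACD) = -68/3]
2. A_y = 1/3  [AD · BC = 64/3 ∩ 2·signedArea(ACD) = -68/3]
   → A = (-16/3, 1/3)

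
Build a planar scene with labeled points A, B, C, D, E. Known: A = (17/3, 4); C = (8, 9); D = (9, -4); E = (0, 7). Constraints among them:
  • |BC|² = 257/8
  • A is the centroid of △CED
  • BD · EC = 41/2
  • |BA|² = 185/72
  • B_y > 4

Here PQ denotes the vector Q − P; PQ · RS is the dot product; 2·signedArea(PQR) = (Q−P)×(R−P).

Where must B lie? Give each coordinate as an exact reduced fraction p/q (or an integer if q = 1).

B = (17/4, 19/4)

1. B_x = 17/4  [line -8·x + -2·y + 87/2 = 0 ∩ |BA|² = 185/72]
2. B_y = 19/4  [line -8·x + -2·y + 87/2 = 0 ∩ |BA|² = 185/72]
   → B = (17/4, 19/4)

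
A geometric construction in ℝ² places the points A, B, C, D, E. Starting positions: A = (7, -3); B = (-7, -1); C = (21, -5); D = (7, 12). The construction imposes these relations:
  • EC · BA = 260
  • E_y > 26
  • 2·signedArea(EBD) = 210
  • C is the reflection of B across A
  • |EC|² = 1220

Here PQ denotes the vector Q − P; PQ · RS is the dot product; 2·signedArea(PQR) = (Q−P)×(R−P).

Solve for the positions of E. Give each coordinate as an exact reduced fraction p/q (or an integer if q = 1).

1. E_x = 7  [2·signedArea(EBD) = 210 ∩ EC · BA = 260]
2. E_y = 27  [2·signedArea(EBD) = 210 ∩ EC · BA = 260]
   → E = (7, 27)

E = (7, 27)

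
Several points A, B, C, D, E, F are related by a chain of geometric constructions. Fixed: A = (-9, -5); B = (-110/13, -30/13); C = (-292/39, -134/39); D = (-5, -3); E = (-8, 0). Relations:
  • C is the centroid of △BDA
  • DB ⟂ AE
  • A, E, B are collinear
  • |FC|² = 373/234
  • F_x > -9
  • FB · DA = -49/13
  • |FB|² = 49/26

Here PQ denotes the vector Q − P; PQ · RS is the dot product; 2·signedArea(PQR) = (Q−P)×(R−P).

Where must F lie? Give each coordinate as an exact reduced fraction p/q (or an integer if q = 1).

1. F_x = -227/26  [line 4·x + 2·y + 549/13 = 0 ∩ |FB|² = 49/26]
2. F_y = -95/26  [line 4·x + 2·y + 549/13 = 0 ∩ |FB|² = 49/26]
   → F = (-227/26, -95/26)

F = (-227/26, -95/26)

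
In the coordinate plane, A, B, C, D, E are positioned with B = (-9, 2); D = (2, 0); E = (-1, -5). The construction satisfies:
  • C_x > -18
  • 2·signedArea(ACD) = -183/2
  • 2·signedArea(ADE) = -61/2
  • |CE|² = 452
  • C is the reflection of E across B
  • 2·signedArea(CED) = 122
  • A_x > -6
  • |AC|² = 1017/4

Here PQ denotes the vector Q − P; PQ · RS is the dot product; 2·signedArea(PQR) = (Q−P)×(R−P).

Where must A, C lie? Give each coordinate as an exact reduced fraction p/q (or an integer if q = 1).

A = (-5, -3/2)
C = (-17, 9)

1. C_x = -17  [C is the reflection of E across B]
2. C_y = 9  [C is the reflection of E across B]
   → C = (-17, 9)
3. A_x = -5  [2·signedArea(ADE) = -61/2 ∩ 2·signedArea(ACD) = -183/2]
4. A_y = -3/2  [2·signedArea(ADE) = -61/2 ∩ 2·signedArea(ACD) = -183/2]
   → A = (-5, -3/2)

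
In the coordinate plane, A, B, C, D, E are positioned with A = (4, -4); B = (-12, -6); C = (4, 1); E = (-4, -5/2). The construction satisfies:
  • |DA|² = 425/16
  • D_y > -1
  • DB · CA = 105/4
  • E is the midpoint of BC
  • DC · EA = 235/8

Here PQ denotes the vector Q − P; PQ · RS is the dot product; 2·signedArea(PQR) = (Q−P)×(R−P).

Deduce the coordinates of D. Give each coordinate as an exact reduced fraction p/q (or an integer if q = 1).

D = (0, -3/4)

1. D_x = 0  [DB · CA = 105/4 ∩ DC · EA = 235/8]
2. D_y = -3/4  [DB · CA = 105/4 ∩ DC · EA = 235/8]
   → D = (0, -3/4)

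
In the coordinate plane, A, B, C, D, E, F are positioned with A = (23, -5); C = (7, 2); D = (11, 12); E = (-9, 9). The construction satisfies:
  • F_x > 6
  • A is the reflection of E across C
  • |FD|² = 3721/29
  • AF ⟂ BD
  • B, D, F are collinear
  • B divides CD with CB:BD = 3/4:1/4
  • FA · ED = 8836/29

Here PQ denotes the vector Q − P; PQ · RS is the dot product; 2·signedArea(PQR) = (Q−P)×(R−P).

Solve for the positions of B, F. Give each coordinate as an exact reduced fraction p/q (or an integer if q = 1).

B = (10, 19/2)
F = (197/29, 43/29)

1. B_x = 10  [B divides CD with CB:BD = 3/4:1/4]
2. B_y = 19/2  [B divides CD with CB:BD = 3/4:1/4]
   → B = (10, 19/2)
3. F_x = 197/29  [B, D, F are collinear ∩ AF ⟂ BD]
4. F_y = 43/29  [B, D, F are collinear ∩ AF ⟂ BD]
   → F = (197/29, 43/29)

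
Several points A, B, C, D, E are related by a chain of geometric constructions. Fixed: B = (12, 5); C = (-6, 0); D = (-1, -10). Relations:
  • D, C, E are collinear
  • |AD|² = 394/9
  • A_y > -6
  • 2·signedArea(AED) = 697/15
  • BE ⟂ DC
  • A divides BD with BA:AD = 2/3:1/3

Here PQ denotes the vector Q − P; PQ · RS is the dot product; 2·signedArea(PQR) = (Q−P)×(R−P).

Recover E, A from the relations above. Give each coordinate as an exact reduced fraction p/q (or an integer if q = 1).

1. E_x = -22/5  [D, C, E are collinear ∩ BE ⟂ DC]
2. E_y = -16/5  [D, C, E are collinear ∩ BE ⟂ DC]
   → E = (-22/5, -16/5)
3. A_x = 10/3  [A divides BD with BA:AD = 2/3:1/3]
4. A_y = -5  [A divides BD with BA:AD = 2/3:1/3]
   → A = (10/3, -5)

A = (10/3, -5)
E = (-22/5, -16/5)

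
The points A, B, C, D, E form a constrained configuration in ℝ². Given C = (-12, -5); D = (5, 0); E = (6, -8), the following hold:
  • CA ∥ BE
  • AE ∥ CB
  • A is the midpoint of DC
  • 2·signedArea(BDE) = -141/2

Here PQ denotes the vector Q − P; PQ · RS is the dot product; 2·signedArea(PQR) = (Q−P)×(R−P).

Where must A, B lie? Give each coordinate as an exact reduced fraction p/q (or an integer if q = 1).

A = (-7/2, -5/2)
B = (-5/2, -21/2)

1. A_x = -7/2  [A is the midpoint of DC]
2. A_y = -5/2  [A is the midpoint of DC]
   → A = (-7/2, -5/2)
3. B_x = -5/2  [CA ∥ BE ∩ AE ∥ CB]
4. B_y = -21/2  [CA ∥ BE ∩ AE ∥ CB]
   → B = (-5/2, -21/2)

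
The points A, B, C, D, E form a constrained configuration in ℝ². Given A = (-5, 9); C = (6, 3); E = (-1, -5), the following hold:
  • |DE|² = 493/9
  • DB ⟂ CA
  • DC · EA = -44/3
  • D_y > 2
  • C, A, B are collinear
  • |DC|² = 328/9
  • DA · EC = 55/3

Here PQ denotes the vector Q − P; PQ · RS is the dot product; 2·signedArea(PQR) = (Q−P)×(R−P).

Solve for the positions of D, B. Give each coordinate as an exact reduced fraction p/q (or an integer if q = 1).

B = (260/157, 843/157)
D = (0, 7/3)

1. D_x = 0  [DA · EC = 55/3 ∩ DC · EA = -44/3]
2. D_y = 7/3  [DA · EC = 55/3 ∩ DC · EA = -44/3]
   → D = (0, 7/3)
3. B_x = 260/157  [C, A, B are collinear ∩ DB ⟂ CA]
4. B_y = 843/157  [C, A, B are collinear ∩ DB ⟂ CA]
   → B = (260/157, 843/157)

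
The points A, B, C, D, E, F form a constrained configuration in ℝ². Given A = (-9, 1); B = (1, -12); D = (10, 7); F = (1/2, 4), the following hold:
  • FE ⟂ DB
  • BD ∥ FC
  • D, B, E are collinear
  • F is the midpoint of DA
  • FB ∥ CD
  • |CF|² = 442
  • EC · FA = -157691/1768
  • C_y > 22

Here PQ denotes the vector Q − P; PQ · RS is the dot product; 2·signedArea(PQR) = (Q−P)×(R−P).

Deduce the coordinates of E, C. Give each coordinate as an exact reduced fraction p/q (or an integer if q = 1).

C = (19/2, 23)
E = (6275/884, 773/884)

1. E_x = 6275/884  [D, B, E are collinear ∩ FE ⟂ DB]
2. E_y = 773/884  [D, B, E are collinear ∩ FE ⟂ DB]
   → E = (6275/884, 773/884)
3. C_x = 19/2  [FB ∥ CD ∩ BD ∥ FC]
4. C_y = 23  [FB ∥ CD ∩ BD ∥ FC]
   → C = (19/2, 23)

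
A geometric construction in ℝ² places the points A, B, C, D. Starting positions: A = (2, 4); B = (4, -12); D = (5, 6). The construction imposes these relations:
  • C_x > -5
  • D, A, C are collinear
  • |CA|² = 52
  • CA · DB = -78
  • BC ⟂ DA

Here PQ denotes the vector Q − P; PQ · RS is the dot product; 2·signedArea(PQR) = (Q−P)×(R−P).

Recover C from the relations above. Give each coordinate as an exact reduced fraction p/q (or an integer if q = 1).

C = (-4, 0)

1. C_x = -4  [D, A, C are collinear ∩ BC ⟂ DA]
2. C_y = 0  [D, A, C are collinear ∩ BC ⟂ DA]
   → C = (-4, 0)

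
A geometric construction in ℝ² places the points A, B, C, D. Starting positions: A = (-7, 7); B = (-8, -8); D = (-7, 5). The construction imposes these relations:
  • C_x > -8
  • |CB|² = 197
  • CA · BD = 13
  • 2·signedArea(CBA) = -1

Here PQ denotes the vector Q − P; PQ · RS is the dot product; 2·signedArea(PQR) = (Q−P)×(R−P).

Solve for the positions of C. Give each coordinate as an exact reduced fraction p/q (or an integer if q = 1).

1. C_x = -7  [CA · BD = 13 ∩ 2·signedArea(CBA) = -1]
2. C_y = 6  [CA · BD = 13 ∩ 2·signedArea(CBA) = -1]
   → C = (-7, 6)

C = (-7, 6)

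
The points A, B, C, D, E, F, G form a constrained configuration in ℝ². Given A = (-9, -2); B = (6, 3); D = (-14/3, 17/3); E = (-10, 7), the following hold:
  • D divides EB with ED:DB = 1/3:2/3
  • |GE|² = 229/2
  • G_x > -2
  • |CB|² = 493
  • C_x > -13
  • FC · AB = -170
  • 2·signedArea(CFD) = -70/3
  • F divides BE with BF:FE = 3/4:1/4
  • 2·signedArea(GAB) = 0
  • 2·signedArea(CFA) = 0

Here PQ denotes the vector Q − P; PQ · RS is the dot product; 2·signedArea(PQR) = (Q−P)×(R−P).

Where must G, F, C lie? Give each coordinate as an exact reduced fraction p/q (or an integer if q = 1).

C = (-12, -10)
F = (-6, 6)
G = (-3/2, 1/2)

1. G_x = -3/2  [line -5·x + 15·y + -15 = 0 ∩ |GE|² = 229/2]
2. G_y = 1/2  [line -5·x + 15·y + -15 = 0 ∩ |GE|² = 229/2]
   → G = (-3/2, 1/2)
3. F_x = -6  [F divides BE with BF:FE = 3/4:1/4]
4. F_y = 6  [F divides BE with BF:FE = 3/4:1/4]
   → F = (-6, 6)
5. C_x = -12  [2·signedArea(CFA) = 0 ∩ FC · AB = -170]
6. C_y = -10  [2·signedArea(CFA) = 0 ∩ FC · AB = -170]
   → C = (-12, -10)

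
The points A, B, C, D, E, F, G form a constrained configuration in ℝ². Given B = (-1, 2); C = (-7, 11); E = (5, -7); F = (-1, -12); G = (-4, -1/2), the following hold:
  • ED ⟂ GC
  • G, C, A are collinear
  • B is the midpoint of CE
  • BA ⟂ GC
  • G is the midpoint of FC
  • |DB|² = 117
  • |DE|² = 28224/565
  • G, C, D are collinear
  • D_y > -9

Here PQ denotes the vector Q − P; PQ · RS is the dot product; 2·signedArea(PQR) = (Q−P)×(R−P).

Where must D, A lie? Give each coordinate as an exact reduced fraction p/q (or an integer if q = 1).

1. D_x = -1039/565  [G, C, D are collinear ∩ ED ⟂ GC]
2. D_y = -4963/565  [G, C, D are collinear ∩ ED ⟂ GC]
   → D = (-1039/565, -4963/565)
3. A_x = -2497/565  [G, C, A are collinear ∩ BA ⟂ GC]
4. A_y = 626/565  [G, C, A are collinear ∩ BA ⟂ GC]
   → A = (-2497/565, 626/565)

A = (-2497/565, 626/565)
D = (-1039/565, -4963/565)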